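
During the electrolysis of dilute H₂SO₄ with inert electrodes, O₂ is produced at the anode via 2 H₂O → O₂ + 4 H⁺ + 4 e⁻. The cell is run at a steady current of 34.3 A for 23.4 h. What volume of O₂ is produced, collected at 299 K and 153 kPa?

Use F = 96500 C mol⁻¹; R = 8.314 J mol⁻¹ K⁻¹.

Q = I·t = 34.30 A × 84240 s = 2889000 C.
n(e⁻) = Q/F = 2889000 / 96500 = 29.94 mol.
4 electrons are transferred per O₂ molecule, so n(O₂) = 29.94 / 4 = 7.486 mol.
V = nRT/P = (7.486 × 8.314 × 299) / (153 × 10³ Pa) = 0.122 m³ = 122 L.

122 L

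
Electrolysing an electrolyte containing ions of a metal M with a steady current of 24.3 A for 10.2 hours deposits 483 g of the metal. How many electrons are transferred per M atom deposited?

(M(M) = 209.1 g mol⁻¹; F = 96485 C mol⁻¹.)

Q = I·t = 24.30 A × 36720 s = 892300 C, so n(e⁻) = 892300/96485 = 9.248 mol.
n(M) deposited = 483 / 209.1 = 2.310 mol.
Electrons per atom = n(e⁻)/n(M) = 9.248 / 2.310 = 4.00 ≈ 4, so the ion is M⁴⁺.

4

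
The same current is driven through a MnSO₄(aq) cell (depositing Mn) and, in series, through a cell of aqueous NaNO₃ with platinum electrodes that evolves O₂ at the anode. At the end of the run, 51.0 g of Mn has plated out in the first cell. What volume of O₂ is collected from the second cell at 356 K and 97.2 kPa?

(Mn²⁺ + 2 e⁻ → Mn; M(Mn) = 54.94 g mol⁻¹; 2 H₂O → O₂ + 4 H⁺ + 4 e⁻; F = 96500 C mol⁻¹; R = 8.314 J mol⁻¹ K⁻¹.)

n(Mn) = 51.0 / 54.94 = 0.9283 mol, so n(e⁻) = 2 × 0.9283 = 1.857 mol.
The cells are in series, so the same 1.857 mol of electrons passes through the second cell.
2 H₂O → O₂ + 4 H⁺ + 4 e⁻ — 4 mol e⁻ per mol O₂, so n(O₂) = 1.857/4 = 0.4641 mol.
V = nRT/P = (0.4641 × 8.314 × 356) / (97.2 × 10³) = 0.0141 m³ = 14.1 L.

14.1 L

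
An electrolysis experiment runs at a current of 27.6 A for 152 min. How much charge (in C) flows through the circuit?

Q = I·t = 27.60 A × 9120.0 s = 2.52 × 10⁵ C.

2.52 × 10⁵ C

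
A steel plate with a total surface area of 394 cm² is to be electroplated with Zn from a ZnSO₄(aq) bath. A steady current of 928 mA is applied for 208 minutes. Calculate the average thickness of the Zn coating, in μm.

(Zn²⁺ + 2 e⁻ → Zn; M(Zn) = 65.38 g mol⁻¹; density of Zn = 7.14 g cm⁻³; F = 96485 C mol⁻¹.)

13.9 μm

Q = I·t = 0.9280 × 12480 = 11580 C; n(e⁻) = 0.1200 mol.
n(Zn) = n(e⁻)/2 = 0.06002 mol, so m = 0.06002 × 65.38 = 3.924 g.
Volume = m/ρ = 3.924 / 7.14 = 0.5496 cm³.
Thickness = V/A = 0.5496 / 394 = 0.00139 cm = 13.9 μm.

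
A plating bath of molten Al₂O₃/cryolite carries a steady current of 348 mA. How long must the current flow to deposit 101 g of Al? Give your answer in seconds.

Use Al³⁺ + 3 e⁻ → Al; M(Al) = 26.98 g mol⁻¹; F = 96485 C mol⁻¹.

3.11 × 10⁶ s

n(Al) = m/M = 101 / 26.98 = 3.744 mol.
Each Al atom requires 3 electrons, so n(e⁻) = 3 × 3.744 = 11.23 mol.
Q = n(e⁻)·F = 11.23 × 96485 = 1084000 C.
t = Q/I = 1084000 / 0.3480 A = 3114000 s.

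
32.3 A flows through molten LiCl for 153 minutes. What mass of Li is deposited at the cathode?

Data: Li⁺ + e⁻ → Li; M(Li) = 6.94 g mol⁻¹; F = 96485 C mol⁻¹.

Q = I·t = 32.30 A × 9180.0 s = 296500 C.
n(e⁻) = Q/F = 296500 / 96485 = 3.073 mol.
Li⁺ + e⁻ → Li, so n(Li) = n(e⁻)/1 = 3.073 mol.
m = n·M = 3.073 × 6.94 = 21.3 g.

21.3 g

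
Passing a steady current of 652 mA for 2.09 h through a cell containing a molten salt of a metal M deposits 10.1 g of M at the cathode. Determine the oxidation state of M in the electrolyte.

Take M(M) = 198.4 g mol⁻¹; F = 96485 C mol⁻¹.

Q = I·t = 0.6520 A × 7524.0 s = 4906 C, so n(e⁻) = 4906/96485 = 0.05084 mol.
n(M) deposited = 10.1 / 198.4 = 0.05091 mol.
Electrons per atom = n(e⁻)/n(M) = 0.05084 / 0.05091 = 0.999 ≈ 1, so the ion is M⁺.

+1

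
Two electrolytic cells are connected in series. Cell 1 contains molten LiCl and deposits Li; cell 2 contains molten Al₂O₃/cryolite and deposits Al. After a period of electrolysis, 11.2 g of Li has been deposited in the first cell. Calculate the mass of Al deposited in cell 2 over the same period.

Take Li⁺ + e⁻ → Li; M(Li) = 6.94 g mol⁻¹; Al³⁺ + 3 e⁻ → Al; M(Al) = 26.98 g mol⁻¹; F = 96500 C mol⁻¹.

n(Li) = 11.2 / 6.94 = 1.614 mol.
Since Li⁺ + e⁻ → Li, n(e⁻) passed = 1 × 1.614 = 1.614 mol.
Cells in series carry the same charge, so the same 1.614 mol of electrons passes through cell 2.
Al³⁺ + 3 e⁻ → Al, so n(Al) = 1.614 / 3 = 0.5379 mol.
m(Al) = 0.5379 × 26.98 = 14.5 g.

14.5 g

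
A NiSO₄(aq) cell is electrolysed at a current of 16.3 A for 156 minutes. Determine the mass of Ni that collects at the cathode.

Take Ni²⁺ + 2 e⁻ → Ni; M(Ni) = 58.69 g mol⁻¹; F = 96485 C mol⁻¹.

46.4 g

Q = I·t = 16.30 A × 9360.0 s = 152600 C.
n(e⁻) = Q/F = 152600 / 96485 = 1.581 mol.
Ni²⁺ + 2 e⁻ → Ni, so n(Ni) = n(e⁻)/2 = 0.7906 mol.
m = n·M = 0.7906 × 58.69 = 46.4 g.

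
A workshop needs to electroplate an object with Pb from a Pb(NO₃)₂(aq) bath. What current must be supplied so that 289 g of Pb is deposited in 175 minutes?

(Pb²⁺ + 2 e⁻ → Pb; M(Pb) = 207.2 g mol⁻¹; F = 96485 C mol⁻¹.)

n(Pb) = 289 / 207.2 = 1.395 mol.
n(e⁻) = 2 × 1.395 = 2.790 mol.
Q = n(e⁻)·F = 2.790 × 96485 = 269200 C.
I = Q/t = 269200 / 10500 s = 25.6 A.

25.6 A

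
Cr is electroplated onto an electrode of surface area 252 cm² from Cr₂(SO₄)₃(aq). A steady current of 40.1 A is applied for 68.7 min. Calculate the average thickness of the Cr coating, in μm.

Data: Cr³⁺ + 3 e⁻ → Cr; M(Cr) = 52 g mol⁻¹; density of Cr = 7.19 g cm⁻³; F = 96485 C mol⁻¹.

Q = I·t = 40.10 × 4122.0 = 165300 C; n(e⁻) = 1.713 mol.
n(Cr) = n(e⁻)/3 = 0.5710 mol, so m = 0.5710 × 52 = 29.69 g.
Volume = m/ρ = 29.69 / 7.19 = 4.130 cm³.
Thickness = V/A = 4.130 / 252 = 0.0164 cm = 164 μm.

164 μm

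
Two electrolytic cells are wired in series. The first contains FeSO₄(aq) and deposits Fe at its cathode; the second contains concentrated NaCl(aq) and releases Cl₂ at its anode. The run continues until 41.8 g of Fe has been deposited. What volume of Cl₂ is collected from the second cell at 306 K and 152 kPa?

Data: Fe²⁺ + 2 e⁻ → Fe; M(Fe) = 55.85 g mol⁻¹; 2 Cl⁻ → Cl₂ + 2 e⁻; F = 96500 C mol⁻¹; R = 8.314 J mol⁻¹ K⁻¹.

12.5 L

n(Fe) = 41.8 / 55.85 = 0.7484 mol, so n(e⁻) = 2 × 0.7484 = 1.497 mol.
The cells are in series, so the same 1.497 mol of electrons passes through the second cell.
2 Cl⁻ → Cl₂ + 2 e⁻ — 2 mol e⁻ per mol Cl₂, so n(Cl₂) = 1.497/2 = 0.7484 mol.
V = nRT/P = (0.7484 × 8.314 × 306) / (152 × 10³) = 0.0125 m³ = 12.5 L.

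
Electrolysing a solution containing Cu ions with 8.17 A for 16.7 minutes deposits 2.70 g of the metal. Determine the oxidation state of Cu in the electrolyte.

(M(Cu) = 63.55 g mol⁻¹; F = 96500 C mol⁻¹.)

+2

Q = I·t = 8.170 A × 1002.0 s = 8186 C, so n(e⁻) = 8186/96500 = 0.08483 mol.
n(Cu) deposited = 2.70 / 63.55 = 0.04249 mol.
Electrons per atom = n(e⁻)/n(Cu) = 0.08483 / 0.04249 = 2.00 ≈ 2, so the ion is Cu²⁺.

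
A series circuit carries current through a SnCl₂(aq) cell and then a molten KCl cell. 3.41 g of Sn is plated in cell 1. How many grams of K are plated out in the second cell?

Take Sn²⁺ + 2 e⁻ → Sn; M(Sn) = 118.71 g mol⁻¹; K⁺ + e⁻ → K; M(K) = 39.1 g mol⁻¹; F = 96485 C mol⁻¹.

n(Sn) = 3.41 / 118.71 = 0.02873 mol.
Since Sn²⁺ + 2 e⁻ → Sn, n(e⁻) passed = 2 × 0.02873 = 0.05745 mol.
Cells in series carry the same charge, so the same 0.05745 mol of electrons passes through cell 2.
K⁺ + e⁻ → K, so n(K) = 0.05745 / 1 = 0.05745 mol.
m(K) = 0.05745 × 39.1 = 2.25 g.

2.25 g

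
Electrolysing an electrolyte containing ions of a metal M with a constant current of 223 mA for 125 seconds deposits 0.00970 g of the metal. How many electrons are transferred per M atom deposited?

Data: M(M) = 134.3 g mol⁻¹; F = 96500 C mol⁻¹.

4

Q = I·t = 0.2230 A × 125.00 s = 27.88 C, so n(e⁻) = 27.88/96500 = 0.0002889 mol.
n(M) deposited = 0.00970 / 134.3 = 0.00007223 mol.
Electrons per atom = n(e⁻)/n(M) = 0.0002889 / 0.00007223 = 4.00 ≈ 4, so the ion is M⁴⁺.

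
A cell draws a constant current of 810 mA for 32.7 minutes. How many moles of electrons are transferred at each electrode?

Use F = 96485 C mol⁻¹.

Q = I·t = 0.8100 A × 1962.0 s = 1589 C.
n(e⁻) = Q/F = 1589 / 96485 = 0.0165 mol.

0.0165 mol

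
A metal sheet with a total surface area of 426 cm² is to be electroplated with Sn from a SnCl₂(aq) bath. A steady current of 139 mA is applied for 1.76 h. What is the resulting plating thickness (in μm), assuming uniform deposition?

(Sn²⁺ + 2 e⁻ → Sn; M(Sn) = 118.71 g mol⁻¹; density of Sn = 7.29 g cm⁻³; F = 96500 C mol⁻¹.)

1.74 μm

Q = I·t = 0.1390 × 6336.0 = 880.7 C; n(e⁻) = 0.009126 mol.
n(Sn) = n(e⁻)/2 = 0.004563 mol, so m = 0.004563 × 118.71 = 0.5417 g.
Volume = m/ρ = 0.5417 / 7.29 = 0.07431 cm³.
Thickness = V/A = 0.07431 / 426 = 1.74 × 10⁻⁴ cm = 1.74 μm.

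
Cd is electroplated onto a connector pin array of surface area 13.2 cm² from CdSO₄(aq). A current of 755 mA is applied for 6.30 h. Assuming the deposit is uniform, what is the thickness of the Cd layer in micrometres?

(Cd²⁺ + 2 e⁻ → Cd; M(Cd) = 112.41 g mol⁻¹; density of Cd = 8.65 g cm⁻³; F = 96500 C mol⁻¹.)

Q = I·t = 0.7550 × 22680 = 17120 C; n(e⁻) = 0.1774 mol.
n(Cd) = n(e⁻)/2 = 0.08872 mol, so m = 0.08872 × 112.41 = 9.973 g.
Volume = m/ρ = 9.973 / 8.65 = 1.153 cm³.
Thickness = V/A = 1.153 / 13.2 = 0.0873 cm = 873 μm.

873 μm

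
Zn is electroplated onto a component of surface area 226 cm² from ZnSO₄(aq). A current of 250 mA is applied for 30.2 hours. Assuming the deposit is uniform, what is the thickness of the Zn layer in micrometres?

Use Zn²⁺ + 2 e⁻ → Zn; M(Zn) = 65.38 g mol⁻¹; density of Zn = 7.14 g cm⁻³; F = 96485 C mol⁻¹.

57.1 μm

Q = I·t = 0.2500 × 108720 = 27180 C; n(e⁻) = 0.2817 mol.
n(Zn) = n(e⁻)/2 = 0.1409 mol, so m = 0.1409 × 65.38 = 9.209 g.
Volume = m/ρ = 9.209 / 7.14 = 1.290 cm³.
Thickness = V/A = 1.290 / 226 = 0.00571 cm = 57.1 μm.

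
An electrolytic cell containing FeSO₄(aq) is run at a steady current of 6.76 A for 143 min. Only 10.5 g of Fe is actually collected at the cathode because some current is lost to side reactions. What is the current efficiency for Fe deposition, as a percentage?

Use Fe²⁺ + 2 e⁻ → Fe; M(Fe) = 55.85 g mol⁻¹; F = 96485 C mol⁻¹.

62.5 %

Q = I·t = 6.760 × 8580.0 = 58000 C; n(e⁻) = 58000/96485 = 0.6011 mol.
Theoretical n(Fe) = n(e⁻)/2 = 0.3006 mol, i.e. m_theo = 0.3006 × 55.85 = 16.79 g.
Efficiency = m_actual / m_theo = 10.5 / 16.79 = 62.5 %.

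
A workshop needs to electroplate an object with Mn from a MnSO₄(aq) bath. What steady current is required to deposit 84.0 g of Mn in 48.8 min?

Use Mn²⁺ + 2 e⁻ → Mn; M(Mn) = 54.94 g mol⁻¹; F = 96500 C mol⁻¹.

n(Mn) = 84.0 / 54.94 = 1.529 mol.
n(e⁻) = 2 × 1.529 = 3.058 mol.
Q = n(e⁻)·F = 3.058 × 96500 = 295100 C.
I = Q/t = 295100 / 2928.0 s = 101 A.

101 A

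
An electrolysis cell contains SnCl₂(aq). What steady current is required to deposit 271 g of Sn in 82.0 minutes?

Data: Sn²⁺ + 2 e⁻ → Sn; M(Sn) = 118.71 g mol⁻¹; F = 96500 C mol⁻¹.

n(Sn) = 271 / 118.71 = 2.283 mol.
n(e⁻) = 2 × 2.283 = 4.566 mol.
Q = n(e⁻)·F = 4.566 × 96500 = 440600 C.
I = Q/t = 440600 / 4920.0 s = 89.6 A.

89.6 A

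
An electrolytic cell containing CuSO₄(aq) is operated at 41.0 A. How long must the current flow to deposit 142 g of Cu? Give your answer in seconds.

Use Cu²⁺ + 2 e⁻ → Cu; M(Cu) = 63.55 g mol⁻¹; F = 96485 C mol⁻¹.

10500 s

n(Cu) = m/M = 142 / 63.55 = 2.234 mol.
Each Cu atom requires 2 electrons, so n(e⁻) = 2 × 2.234 = 4.469 mol.
Q = n(e⁻)·F = 4.469 × 96485 = 431200 C.
t = Q/I = 431200 / 41.00 A = 10520 s.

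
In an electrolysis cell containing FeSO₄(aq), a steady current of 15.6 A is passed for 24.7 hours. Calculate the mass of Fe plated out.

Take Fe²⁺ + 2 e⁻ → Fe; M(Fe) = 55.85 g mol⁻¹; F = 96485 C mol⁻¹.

Q = I·t = 15.60 A × 88920 s = 1387000 C.
n(e⁻) = Q/F = 1387000 / 96485 = 14.38 mol.
Fe²⁺ + 2 e⁻ → Fe, so n(Fe) = n(e⁻)/2 = 7.188 mol.
m = n·M = 7.188 × 55.85 = 401 g.

401 g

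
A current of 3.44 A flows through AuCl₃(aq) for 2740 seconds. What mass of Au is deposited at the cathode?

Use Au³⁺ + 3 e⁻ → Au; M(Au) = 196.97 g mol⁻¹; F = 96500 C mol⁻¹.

Q = I·t = 3.440 A × 2740.0 s = 9426 C.
n(e⁻) = Q/F = 9426 / 96500 = 0.09767 mol.
Au³⁺ + 3 e⁻ → Au, so n(Au) = n(e⁻)/3 = 0.03256 mol.
m = n·M = 0.03256 × 196.97 = 6.41 g.

6.41 g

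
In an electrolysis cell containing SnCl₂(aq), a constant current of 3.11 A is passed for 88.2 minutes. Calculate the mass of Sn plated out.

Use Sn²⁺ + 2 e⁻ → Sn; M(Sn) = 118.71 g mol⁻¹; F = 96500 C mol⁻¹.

10.1 g

Q = I·t = 3.110 A × 5292.0 s = 16460 C.
n(e⁻) = Q/F = 16460 / 96500 = 0.1706 mol.
Sn²⁺ + 2 e⁻ → Sn, so n(Sn) = n(e⁻)/2 = 0.08528 mol.
m = n·M = 0.08528 × 118.71 = 10.1 g.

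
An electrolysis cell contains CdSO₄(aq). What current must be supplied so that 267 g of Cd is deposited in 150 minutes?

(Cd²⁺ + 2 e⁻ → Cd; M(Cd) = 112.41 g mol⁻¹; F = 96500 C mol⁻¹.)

50.9 A

n(Cd) = 267 / 112.41 = 2.375 mol.
n(e⁻) = 2 × 2.375 = 4.750 mol.
Q = n(e⁻)·F = 4.750 × 96500 = 458400 C.
I = Q/t = 458400 / 9000.0 s = 50.9 A.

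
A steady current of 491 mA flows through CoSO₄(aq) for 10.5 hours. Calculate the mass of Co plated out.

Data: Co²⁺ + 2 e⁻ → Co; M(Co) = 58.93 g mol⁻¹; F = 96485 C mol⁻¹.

Q = I·t = 0.4910 A × 37800 s = 18560 C.
n(e⁻) = Q/F = 18560 / 96485 = 0.1924 mol.
Co²⁺ + 2 e⁻ → Co, so n(Co) = n(e⁻)/2 = 0.09618 mol.
m = n·M = 0.09618 × 58.93 = 5.67 g.

5.67 g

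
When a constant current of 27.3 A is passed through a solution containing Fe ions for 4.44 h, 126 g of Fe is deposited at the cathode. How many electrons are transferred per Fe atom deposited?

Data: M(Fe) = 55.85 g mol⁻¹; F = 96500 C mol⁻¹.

2

Q = I·t = 27.30 A × 15984 s = 436400 C, so n(e⁻) = 436400/96500 = 4.522 mol.
n(Fe) deposited = 126 / 55.85 = 2.256 mol.
Electrons per atom = n(e⁻)/n(Fe) = 4.522 / 2.256 = 2.00 ≈ 2, so the ion is Fe²⁺.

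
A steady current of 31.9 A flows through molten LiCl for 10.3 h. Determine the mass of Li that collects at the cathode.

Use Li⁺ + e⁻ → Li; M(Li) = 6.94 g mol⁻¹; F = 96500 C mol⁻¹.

Q = I·t = 31.90 A × 37080 s = 1183000 C.
n(e⁻) = Q/F = 1183000 / 96500 = 12.26 mol.
Li⁺ + e⁻ → Li, so n(Li) = n(e⁻)/1 = 12.26 mol.
m = n·M = 12.26 × 6.94 = 85.1 g.

85.1 g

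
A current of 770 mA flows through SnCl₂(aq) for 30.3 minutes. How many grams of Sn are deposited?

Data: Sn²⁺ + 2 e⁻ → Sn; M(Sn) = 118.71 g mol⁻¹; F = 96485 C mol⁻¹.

Q = I·t = 0.7700 A × 1818.0 s = 1400 C.
n(e⁻) = Q/F = 1400 / 96485 = 0.01451 mol.
Sn²⁺ + 2 e⁻ → Sn, so n(Sn) = n(e⁻)/2 = 0.007254 mol.
m = n·M = 0.007254 × 118.71 = 0.861 g.

0.861 g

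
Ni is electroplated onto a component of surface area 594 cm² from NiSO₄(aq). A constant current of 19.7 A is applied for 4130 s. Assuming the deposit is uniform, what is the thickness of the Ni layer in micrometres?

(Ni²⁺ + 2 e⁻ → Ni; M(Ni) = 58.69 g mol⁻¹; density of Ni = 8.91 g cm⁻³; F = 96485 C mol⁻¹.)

Q = I·t = 19.70 × 4130.0 = 81360 C; n(e⁻) = 0.8433 mol.
n(Ni) = n(e⁻)/2 = 0.4216 mol, so m = 0.4216 × 58.69 = 24.75 g.
Volume = m/ρ = 24.75 / 8.91 = 2.777 cm³.
Thickness = V/A = 2.777 / 594 = 0.00468 cm = 46.8 μm.

46.8 μm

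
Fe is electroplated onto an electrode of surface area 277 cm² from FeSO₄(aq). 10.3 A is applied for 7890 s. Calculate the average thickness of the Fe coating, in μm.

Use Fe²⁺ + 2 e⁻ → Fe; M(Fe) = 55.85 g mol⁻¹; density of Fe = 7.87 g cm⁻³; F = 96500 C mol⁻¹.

Q = I·t = 10.30 × 7890.0 = 81270 C; n(e⁻) = 0.8421 mol.
n(Fe) = n(e⁻)/2 = 0.4211 mol, so m = 0.4211 × 55.85 = 23.52 g.
Volume = m/ρ = 23.52 / 7.87 = 2.988 cm³.
Thickness = V/A = 2.988 / 277 = 0.0108 cm = 108 μm.

108 μm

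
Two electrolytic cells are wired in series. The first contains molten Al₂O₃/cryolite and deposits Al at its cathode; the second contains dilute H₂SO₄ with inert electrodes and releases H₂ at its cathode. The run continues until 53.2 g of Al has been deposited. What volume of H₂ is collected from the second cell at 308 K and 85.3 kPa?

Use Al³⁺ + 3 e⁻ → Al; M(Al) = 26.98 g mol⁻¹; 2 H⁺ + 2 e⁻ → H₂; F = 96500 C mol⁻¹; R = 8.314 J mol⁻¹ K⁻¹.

n(Al) = 53.2 / 26.98 = 1.972 mol, so n(e⁻) = 3 × 1.972 = 5.915 mol.
The cells are in series, so the same 5.915 mol of electrons passes through the second cell.
2 H⁺ + 2 e⁻ → H₂ — 2 mol e⁻ per mol H₂, so n(H₂) = 5.915/2 = 2.958 mol.
V = nRT/P = (2.958 × 8.314 × 308) / (85.3 × 10³) = 0.0888 m³ = 88.8 L.

88.8 L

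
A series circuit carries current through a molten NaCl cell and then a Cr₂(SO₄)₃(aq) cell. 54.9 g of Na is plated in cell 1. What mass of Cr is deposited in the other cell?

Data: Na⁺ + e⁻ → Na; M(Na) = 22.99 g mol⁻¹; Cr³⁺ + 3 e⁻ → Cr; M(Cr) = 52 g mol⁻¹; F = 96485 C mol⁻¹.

41.4 g

n(Na) = 54.9 / 22.99 = 2.388 mol.
Since Na⁺ + e⁻ → Na, n(e⁻) passed = 1 × 2.388 = 2.388 mol.
Cells in series carry the same charge, so the same 2.388 mol of electrons passes through cell 2.
Cr³⁺ + 3 e⁻ → Cr, so n(Cr) = 2.388 / 3 = 0.7960 mol.
m(Cr) = 0.7960 × 52 = 41.4 g.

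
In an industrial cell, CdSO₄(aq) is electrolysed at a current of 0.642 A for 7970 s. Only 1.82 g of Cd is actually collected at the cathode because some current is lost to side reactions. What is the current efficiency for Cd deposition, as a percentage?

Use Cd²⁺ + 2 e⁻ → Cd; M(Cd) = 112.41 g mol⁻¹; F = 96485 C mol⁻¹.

Q = I·t = 0.6420 × 7970.0 = 5117 C; n(e⁻) = 5117/96485 = 0.05303 mol.
Theoretical n(Cd) = n(e⁻)/2 = 0.02652 mol, i.e. m_theo = 0.02652 × 112.41 = 2.981 g.
Efficiency = m_actual / m_theo = 1.82 / 2.981 = 61.1 %.

61.1 %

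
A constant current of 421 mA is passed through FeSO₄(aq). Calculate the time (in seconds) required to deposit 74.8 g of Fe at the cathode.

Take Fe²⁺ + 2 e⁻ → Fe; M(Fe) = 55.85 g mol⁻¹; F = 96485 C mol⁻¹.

n(Fe) = m/M = 74.8 / 55.85 = 1.339 mol.
Each Fe atom requires 2 electrons, so n(e⁻) = 2 × 1.339 = 2.679 mol.
Q = n(e⁻)·F = 2.679 × 96485 = 258400 C.
t = Q/I = 258400 / 0.4210 A = 613900 s.

6.14 × 10⁵ s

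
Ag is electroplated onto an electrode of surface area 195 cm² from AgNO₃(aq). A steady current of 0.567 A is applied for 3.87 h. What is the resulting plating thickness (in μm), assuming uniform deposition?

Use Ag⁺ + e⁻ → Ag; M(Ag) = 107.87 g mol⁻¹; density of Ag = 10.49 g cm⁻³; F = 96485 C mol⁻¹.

43.2 μm

Q = I·t = 0.5670 × 13932 = 7899 C; n(e⁻) = 0.08187 mol.
n(Ag) = n(e⁻)/1 = 0.08187 mol, so m = 0.08187 × 107.87 = 8.832 g.
Volume = m/ρ = 8.832 / 10.49 = 0.8419 cm³.
Thickness = V/A = 0.8419 / 195 = 0.00432 cm = 43.2 μm.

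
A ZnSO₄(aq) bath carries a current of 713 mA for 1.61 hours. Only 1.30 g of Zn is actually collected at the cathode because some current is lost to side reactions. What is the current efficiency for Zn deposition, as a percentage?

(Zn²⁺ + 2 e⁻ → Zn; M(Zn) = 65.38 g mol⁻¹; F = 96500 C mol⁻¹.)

Q = I·t = 0.7130 × 5796.0 = 4133 C; n(e⁻) = 4133/96500 = 0.04282 mol.
Theoretical n(Zn) = n(e⁻)/2 = 0.02141 mol, i.e. m_theo = 0.02141 × 65.38 = 1.400 g.
Efficiency = m_actual / m_theo = 1.30 / 1.400 = 92.9 %.

92.9 %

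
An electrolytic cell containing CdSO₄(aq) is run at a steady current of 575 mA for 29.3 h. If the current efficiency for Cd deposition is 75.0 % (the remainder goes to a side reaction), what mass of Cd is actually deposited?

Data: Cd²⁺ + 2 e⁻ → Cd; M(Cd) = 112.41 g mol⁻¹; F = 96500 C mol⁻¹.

Q = I·t = 0.5750 × 105480 = 60650 C.
n(e⁻) = 60650/96500 = 0.6285 mol; theoretically n(Cd) = 0.6285/2 = 0.3143 mol, m_theo = 35.33 g.
At 75.0 % efficiency, m_actual = 0.750 × 35.33 = 26.5 g.

26.5 g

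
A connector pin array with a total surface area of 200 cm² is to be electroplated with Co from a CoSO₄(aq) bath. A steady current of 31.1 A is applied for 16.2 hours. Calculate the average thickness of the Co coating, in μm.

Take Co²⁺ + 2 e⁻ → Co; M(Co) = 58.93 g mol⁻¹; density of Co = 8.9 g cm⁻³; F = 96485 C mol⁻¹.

Q = I·t = 31.10 × 58320 = 1814000 C; n(e⁻) = 18.80 mol.
n(Co) = n(e⁻)/2 = 9.399 mol, so m = 9.399 × 58.93 = 553.9 g.
Volume = m/ρ = 553.9 / 8.9 = 62.23 cm³.
Thickness = V/A = 62.23 / 200 = 0.311 cm = 3110 μm.

3110 μm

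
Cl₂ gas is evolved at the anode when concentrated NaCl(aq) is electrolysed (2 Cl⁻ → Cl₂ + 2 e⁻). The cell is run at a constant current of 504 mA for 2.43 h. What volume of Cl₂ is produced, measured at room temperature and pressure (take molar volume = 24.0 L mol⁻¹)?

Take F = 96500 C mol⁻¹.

Q = I·t = 0.5040 A × 8748.0 s = 4409 C.
n(e⁻) = Q/F = 4409 / 96500 = 0.04569 mol.
2 electrons are transferred per Cl₂ molecule, so n(Cl₂) = 0.04569 / 2 = 0.02284 mol.
V = n × V_m = 0.02284 × 24.0 = 0.548 L.

0.548 L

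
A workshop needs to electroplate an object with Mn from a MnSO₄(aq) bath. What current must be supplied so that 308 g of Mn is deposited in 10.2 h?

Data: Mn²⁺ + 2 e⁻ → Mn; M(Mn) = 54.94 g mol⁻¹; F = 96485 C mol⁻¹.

29.5 A

n(Mn) = 308 / 54.94 = 5.606 mol.
n(e⁻) = 2 × 5.606 = 11.21 mol.
Q = n(e⁻)·F = 11.21 × 96485 = 1082000 C.
I = Q/t = 1082000 / 36720 s = 29.5 A.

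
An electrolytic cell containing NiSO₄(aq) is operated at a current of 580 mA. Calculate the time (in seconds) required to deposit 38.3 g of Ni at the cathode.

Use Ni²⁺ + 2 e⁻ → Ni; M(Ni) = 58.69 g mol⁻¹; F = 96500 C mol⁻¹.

2.17 × 10⁵ s

n(Ni) = m/M = 38.3 / 58.69 = 0.6526 mol.
Each Ni atom requires 2 electrons, so n(e⁻) = 2 × 0.6526 = 1.305 mol.
Q = n(e⁻)·F = 1.305 × 96500 = 125900 C.
t = Q/I = 125900 / 0.5800 A = 217200 s.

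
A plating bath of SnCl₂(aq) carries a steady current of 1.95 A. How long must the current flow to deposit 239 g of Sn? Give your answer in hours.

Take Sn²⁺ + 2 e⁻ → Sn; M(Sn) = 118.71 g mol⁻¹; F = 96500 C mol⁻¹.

55.4 h

n(Sn) = m/M = 239 / 118.71 = 2.013 mol.
Each Sn atom requires 2 electrons, so n(e⁻) = 2 × 2.013 = 4.027 mol.
Q = n(e⁻)·F = 4.027 × 96500 = 388600 C.
t = Q/I = 388600 / 1.950 A = 199300 s = 55.4 h.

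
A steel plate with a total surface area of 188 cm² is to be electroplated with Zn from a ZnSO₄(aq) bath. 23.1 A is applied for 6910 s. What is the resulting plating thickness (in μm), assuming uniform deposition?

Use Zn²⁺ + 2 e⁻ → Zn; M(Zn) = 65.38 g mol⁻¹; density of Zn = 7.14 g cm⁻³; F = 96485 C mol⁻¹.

403 μm

Q = I·t = 23.10 × 6910.0 = 159600 C; n(e⁻) = 1.654 mol.
n(Zn) = n(e⁻)/2 = 0.8272 mol, so m = 0.8272 × 65.38 = 54.08 g.
Volume = m/ρ = 54.08 / 7.14 = 7.574 cm³.
Thickness = V/A = 7.574 / 188 = 0.0403 cm = 403 μm.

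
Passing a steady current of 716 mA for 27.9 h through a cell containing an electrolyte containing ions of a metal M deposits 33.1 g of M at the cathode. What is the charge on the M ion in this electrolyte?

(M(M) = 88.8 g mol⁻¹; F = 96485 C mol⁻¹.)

Q = I·t = 0.7160 A × 100440 s = 71920 C, so n(e⁻) = 71920/96485 = 0.7453 mol.
n(M) deposited = 33.1 / 88.8 = 0.3727 mol.
Electrons per atom = n(e⁻)/n(M) = 0.7453 / 0.3727 = 2.00 ≈ 2, so the ion is M²⁺.

+2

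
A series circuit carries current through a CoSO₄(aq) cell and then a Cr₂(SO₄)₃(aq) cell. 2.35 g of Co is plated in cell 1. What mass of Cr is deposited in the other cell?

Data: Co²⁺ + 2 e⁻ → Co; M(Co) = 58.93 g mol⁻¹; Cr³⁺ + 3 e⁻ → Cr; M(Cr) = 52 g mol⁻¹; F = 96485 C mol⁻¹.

1.38 g

n(Co) = 2.35 / 58.93 = 0.03988 mol.
Since Co²⁺ + 2 e⁻ → Co, n(e⁻) passed = 2 × 0.03988 = 0.07976 mol.
Cells in series carry the same charge, so the same 0.07976 mol of electrons passes through cell 2.
Cr³⁺ + 3 e⁻ → Cr, so n(Cr) = 0.07976 / 3 = 0.02659 mol.
m(Cr) = 0.02659 × 52 = 1.38 g.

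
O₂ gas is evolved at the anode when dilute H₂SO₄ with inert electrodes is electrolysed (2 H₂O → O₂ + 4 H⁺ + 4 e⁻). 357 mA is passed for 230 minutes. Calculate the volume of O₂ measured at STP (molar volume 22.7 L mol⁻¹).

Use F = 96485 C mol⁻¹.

0.290 L

Q = I·t = 0.3570 A × 13800 s = 4927 C.
n(e⁻) = Q/F = 4927 / 96485 = 0.05106 mol.
4 electrons are transferred per O₂ molecule, so n(O₂) = 0.05106 / 4 = 0.01277 mol.
V = n × V_m = 0.01277 × 22.7 = 0.290 L.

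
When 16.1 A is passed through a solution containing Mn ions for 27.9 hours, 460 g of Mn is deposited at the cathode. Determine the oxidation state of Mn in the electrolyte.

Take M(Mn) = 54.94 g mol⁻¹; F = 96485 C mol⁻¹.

Q = I·t = 16.10 A × 100440 s = 1617000 C, so n(e⁻) = 1617000/96485 = 16.76 mol.
n(Mn) deposited = 460 / 54.94 = 8.373 mol.
Electrons per atom = n(e⁻)/n(Mn) = 16.76 / 8.373 = 2.00 ≈ 2, so the ion is Mn²⁺.

+2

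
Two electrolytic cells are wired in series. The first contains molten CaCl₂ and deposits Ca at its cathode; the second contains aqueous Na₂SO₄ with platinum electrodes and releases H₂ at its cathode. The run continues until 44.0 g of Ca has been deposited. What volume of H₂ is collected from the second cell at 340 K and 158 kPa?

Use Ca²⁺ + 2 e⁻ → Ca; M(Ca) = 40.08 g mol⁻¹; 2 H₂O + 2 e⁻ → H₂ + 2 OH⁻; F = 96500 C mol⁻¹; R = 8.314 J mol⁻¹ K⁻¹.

n(Ca) = 44.0 / 40.08 = 1.098 mol, so n(e⁻) = 2 × 1.098 = 2.196 mol.
The cells are in series, so the same 2.196 mol of electrons passes through the second cell.
2 H₂O + 2 e⁻ → H₂ + 2 OH⁻ — 2 mol e⁻ per mol H₂, so n(H₂) = 2.196/2 = 1.098 mol.
V = nRT/P = (1.098 × 8.314 × 340) / (158 × 10³) = 0.0196 m³ = 19.6 L.

19.6 L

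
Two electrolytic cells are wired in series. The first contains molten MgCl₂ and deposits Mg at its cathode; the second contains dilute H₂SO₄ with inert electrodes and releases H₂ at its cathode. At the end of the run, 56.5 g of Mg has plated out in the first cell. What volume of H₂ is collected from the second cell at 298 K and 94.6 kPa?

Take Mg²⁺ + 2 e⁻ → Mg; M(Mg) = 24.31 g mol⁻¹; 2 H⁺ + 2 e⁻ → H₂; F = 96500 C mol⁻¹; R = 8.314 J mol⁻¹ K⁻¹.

n(Mg) = 56.5 / 24.31 = 2.324 mol, so n(e⁻) = 2 × 2.324 = 4.648 mol.
The cells are in series, so the same 4.648 mol of electrons passes through the second cell.
2 H⁺ + 2 e⁻ → H₂ — 2 mol e⁻ per mol H₂, so n(H₂) = 4.648/2 = 2.324 mol.
V = nRT/P = (2.324 × 8.314 × 298) / (94.6 × 10³) = 0.0609 m³ = 60.9 L.

60.9 L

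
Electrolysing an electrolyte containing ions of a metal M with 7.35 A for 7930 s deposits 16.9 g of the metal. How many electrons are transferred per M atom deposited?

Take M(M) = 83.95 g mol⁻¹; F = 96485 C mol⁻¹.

Q = I·t = 7.350 A × 7930.0 s = 58290 C, so n(e⁻) = 58290/96485 = 0.6041 mol.
n(M) deposited = 16.9 / 83.95 = 0.2013 mol.
Electrons per atom = n(e⁻)/n(M) = 0.6041 / 0.2013 = 3.00 ≈ 3, so the ion is M³⁺.

3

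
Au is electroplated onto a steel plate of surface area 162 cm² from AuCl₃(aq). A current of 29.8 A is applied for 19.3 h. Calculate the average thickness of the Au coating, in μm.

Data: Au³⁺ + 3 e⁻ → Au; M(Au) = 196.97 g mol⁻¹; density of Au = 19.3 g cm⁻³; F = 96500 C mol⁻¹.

Q = I·t = 29.80 × 69480 = 2071000 C; n(e⁻) = 21.46 mol.
n(Au) = n(e⁻)/3 = 7.152 mol, so m = 7.152 × 196.97 = 1409 g.
Volume = m/ρ = 1409 / 19.3 = 72.99 cm³.
Thickness = V/A = 72.99 / 162 = 0.451 cm = 4510 μm.

4510 μm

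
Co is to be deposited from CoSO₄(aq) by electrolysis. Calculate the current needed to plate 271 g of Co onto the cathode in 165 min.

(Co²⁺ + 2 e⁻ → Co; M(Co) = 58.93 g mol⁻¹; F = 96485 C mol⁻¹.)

89.6 A

n(Co) = 271 / 58.93 = 4.599 mol.
n(e⁻) = 2 × 4.599 = 9.197 mol.
Q = n(e⁻)·F = 9.197 × 96485 = 887400 C.
I = Q/t = 887400 / 9900.0 s = 89.6 A.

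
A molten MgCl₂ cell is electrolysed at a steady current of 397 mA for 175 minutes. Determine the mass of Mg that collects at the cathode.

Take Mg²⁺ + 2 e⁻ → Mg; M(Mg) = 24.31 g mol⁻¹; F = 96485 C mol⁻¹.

0.525 g

Q = I·t = 0.3970 A × 10500 s = 4168 C.
n(e⁻) = Q/F = 4168 / 96485 = 0.04320 mol.
Mg²⁺ + 2 e⁻ → Mg, so n(Mg) = n(e⁻)/2 = 0.02160 mol.
m = n·M = 0.02160 × 24.31 = 0.525 g.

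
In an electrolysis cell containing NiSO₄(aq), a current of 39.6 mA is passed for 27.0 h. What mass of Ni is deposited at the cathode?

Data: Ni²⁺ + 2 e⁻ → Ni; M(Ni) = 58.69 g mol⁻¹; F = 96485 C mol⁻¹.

1.17 g

Q = I·t = 0.03960 A × 97200 s = 3849 C.
n(e⁻) = Q/F = 3849 / 96485 = 0.03989 mol.
Ni²⁺ + 2 e⁻ → Ni, so n(Ni) = n(e⁻)/2 = 0.01995 mol.
m = n·M = 0.01995 × 58.69 = 1.17 g.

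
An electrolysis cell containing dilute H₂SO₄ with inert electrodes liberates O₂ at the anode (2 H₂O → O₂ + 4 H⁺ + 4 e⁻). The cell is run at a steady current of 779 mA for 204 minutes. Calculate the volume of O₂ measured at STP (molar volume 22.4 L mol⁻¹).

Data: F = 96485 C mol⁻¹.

Q = I·t = 0.7790 A × 12240 s = 9535 C.
n(e⁻) = Q/F = 9535 / 96485 = 0.09882 mol.
4 electrons are transferred per O₂ molecule, so n(O₂) = 0.09882 / 4 = 0.02471 mol.
V = n × V_m = 0.02471 × 22.4 = 0.553 L.

0.553 L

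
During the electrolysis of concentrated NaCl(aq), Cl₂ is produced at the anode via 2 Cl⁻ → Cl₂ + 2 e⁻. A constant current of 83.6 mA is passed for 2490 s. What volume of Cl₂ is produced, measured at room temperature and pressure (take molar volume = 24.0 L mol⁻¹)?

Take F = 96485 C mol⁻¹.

0.0259 L

Q = I·t = 0.08360 A × 2490.0 s = 208.2 C.
n(e⁻) = Q/F = 208.2 / 96485 = 0.002157 mol.
2 electrons are transferred per Cl₂ molecule, so n(Cl₂) = 0.002157 / 2 = 0.001079 mol.
V = n × V_m = 0.001079 × 24.0 = 0.0259 L.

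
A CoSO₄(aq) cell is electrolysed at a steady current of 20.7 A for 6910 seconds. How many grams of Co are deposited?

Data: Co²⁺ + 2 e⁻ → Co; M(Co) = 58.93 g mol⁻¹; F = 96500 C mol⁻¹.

43.7 g

Q = I·t = 20.70 A × 6910.0 s = 143000 C.
n(e⁻) = Q/F = 143000 / 96500 = 1.482 mol.
Co²⁺ + 2 e⁻ → Co, so n(Co) = n(e⁻)/2 = 0.7411 mol.
m = n·M = 0.7411 × 58.93 = 43.7 g.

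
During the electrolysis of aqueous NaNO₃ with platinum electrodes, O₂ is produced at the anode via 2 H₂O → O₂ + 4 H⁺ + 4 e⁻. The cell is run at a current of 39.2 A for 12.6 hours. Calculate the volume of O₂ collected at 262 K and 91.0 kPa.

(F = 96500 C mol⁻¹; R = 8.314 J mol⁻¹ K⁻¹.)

110 L

Q = I·t = 39.20 A × 45360 s = 1778000 C.
n(e⁻) = Q/F = 1778000 / 96500 = 18.43 mol.
4 electrons are transferred per O₂ molecule, so n(O₂) = 18.43 / 4 = 4.607 mol.
V = nRT/P = (4.607 × 8.314 × 262) / (91.0 × 10³ Pa) = 0.110 m³ = 110 L.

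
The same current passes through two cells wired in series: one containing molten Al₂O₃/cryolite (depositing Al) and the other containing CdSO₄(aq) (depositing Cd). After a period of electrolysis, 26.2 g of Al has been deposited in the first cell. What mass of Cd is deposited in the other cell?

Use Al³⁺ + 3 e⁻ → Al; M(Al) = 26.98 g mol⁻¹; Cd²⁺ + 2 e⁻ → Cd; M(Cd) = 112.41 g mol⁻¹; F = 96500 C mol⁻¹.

n(Al) = 26.2 / 26.98 = 0.9711 mol.
Since Al³⁺ + 3 e⁻ → Al, n(e⁻) passed = 3 × 0.9711 = 2.913 mol.
Cells in series carry the same charge, so the same 2.913 mol of electrons passes through cell 2.
Cd²⁺ + 2 e⁻ → Cd, so n(Cd) = 2.913 / 2 = 1.457 mol.
m(Cd) = 1.457 × 112.41 = 164 g.

164 g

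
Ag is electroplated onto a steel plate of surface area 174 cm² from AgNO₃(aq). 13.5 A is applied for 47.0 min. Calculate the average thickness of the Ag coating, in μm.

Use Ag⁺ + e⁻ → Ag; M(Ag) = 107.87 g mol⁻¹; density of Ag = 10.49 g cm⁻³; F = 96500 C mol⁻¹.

233 μm

Q = I·t = 13.50 × 2820.0 = 38070 C; n(e⁻) = 0.3945 mol.
n(Ag) = n(e⁻)/1 = 0.3945 mol, so m = 0.3945 × 107.87 = 42.56 g.
Volume = m/ρ = 42.56 / 10.49 = 4.057 cm³.
Thickness = V/A = 4.057 / 174 = 0.0233 cm = 233 μm.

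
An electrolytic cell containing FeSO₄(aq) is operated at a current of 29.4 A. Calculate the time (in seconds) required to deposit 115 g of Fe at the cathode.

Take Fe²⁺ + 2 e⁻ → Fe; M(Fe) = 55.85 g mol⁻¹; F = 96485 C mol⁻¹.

n(Fe) = m/M = 115 / 55.85 = 2.059 mol.
Each Fe atom requires 2 electrons, so n(e⁻) = 2 × 2.059 = 4.118 mol.
Q = n(e⁻)·F = 4.118 × 96485 = 397300 C.
t = Q/I = 397300 / 29.40 A = 13520 s.

13500 s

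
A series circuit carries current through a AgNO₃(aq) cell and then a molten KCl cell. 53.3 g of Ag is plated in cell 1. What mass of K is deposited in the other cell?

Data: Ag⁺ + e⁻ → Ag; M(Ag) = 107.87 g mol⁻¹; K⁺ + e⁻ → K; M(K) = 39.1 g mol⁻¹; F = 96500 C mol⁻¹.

n(Ag) = 53.3 / 107.87 = 0.4941 mol.
Since Ag⁺ + e⁻ → Ag, n(e⁻) passed = 1 × 0.4941 = 0.4941 mol.
Cells in series carry the same charge, so the same 0.4941 mol of electrons passes through cell 2.
K⁺ + e⁻ → K, so n(K) = 0.4941 / 1 = 0.4941 mol.
m(K) = 0.4941 × 39.1 = 19.3 g.

19.3 g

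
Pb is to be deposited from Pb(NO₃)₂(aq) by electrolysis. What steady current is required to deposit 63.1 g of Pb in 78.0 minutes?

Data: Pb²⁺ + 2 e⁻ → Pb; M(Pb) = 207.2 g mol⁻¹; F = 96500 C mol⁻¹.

n(Pb) = 63.1 / 207.2 = 0.3045 mol.
n(e⁻) = 2 × 0.3045 = 0.6091 mol.
Q = n(e⁻)·F = 0.6091 × 96500 = 58780 C.
I = Q/t = 58780 / 4680.0 s = 12.6 A.

12.6 A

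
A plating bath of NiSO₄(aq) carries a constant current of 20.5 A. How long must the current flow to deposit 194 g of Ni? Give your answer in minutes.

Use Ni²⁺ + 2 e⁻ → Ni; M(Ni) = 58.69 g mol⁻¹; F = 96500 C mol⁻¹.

n(Ni) = m/M = 194 / 58.69 = 3.306 mol.
Each Ni atom requires 2 electrons, so n(e⁻) = 2 × 3.306 = 6.611 mol.
Q = n(e⁻)·F = 6.611 × 96500 = 638000 C.
t = Q/I = 638000 / 20.50 A = 31120 s = 519 min.

519 min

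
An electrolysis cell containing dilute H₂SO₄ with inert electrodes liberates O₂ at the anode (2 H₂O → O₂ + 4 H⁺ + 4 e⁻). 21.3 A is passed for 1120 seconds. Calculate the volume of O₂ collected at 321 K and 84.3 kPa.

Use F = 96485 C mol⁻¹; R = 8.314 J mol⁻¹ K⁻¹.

1.96 L

Q = I·t = 21.30 A × 1120.0 s = 23860 C.
n(e⁻) = Q/F = 23860 / 96485 = 0.2473 mol.
4 electrons are transferred per O₂ molecule, so n(O₂) = 0.2473 / 4 = 0.06181 mol.
V = nRT/P = (0.06181 × 8.314 × 321) / (84.3 × 10³ Pa) = 0.00196 m³ = 1.96 L.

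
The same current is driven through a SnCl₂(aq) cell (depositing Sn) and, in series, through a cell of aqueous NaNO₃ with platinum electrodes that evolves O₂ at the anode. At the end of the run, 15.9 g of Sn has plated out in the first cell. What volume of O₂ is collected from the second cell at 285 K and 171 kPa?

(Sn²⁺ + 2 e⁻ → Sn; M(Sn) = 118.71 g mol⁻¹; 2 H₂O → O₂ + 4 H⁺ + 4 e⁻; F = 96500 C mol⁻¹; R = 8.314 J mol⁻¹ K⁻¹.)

n(Sn) = 15.9 / 118.71 = 0.1339 mol, so n(e⁻) = 2 × 0.1339 = 0.2679 mol.
The cells are in series, so the same 0.2679 mol of electrons passes through the second cell.
2 H₂O → O₂ + 4 H⁺ + 4 e⁻ — 4 mol e⁻ per mol O₂, so n(O₂) = 0.2679/4 = 0.06697 mol.
V = nRT/P = (0.06697 × 8.314 × 285) / (171 × 10³) = 9.28 × 10⁻⁴ m³ = 0.928 L.

0.928 L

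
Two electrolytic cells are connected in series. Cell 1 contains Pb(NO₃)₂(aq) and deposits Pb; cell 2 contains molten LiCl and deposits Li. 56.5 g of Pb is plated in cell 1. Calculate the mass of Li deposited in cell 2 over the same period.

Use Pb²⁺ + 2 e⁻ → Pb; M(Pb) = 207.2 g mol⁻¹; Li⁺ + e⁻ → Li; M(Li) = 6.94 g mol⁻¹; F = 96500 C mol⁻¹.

3.78 g

n(Pb) = 56.5 / 207.2 = 0.2727 mol.
Since Pb²⁺ + 2 e⁻ → Pb, n(e⁻) passed = 2 × 0.2727 = 0.5454 mol.
Cells in series carry the same charge, so the same 0.5454 mol of electrons passes through cell 2.
Li⁺ + e⁻ → Li, so n(Li) = 0.5454 / 1 = 0.5454 mol.
m(Li) = 0.5454 × 6.94 = 3.78 g.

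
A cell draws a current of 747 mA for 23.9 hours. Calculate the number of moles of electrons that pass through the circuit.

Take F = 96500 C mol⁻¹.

Q = I·t = 0.7470 A × 86040 s = 64270 C.
n(e⁻) = Q/F = 64270 / 96500 = 0.666 mol.

0.666 mol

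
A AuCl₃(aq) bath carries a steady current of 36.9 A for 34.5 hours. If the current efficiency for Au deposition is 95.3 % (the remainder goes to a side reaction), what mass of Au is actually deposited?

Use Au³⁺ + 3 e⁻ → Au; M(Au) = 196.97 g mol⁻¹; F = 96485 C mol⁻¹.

Q = I·t = 36.90 × 124200 = 4583000 C.
n(e⁻) = 4583000/96485 = 47.50 mol; theoretically n(Au) = 47.50/3 = 15.83 mol, m_theo = 3119 g.
At 95.3 % efficiency, m_actual = 0.953 × 3119 = 2970 g.

2970 g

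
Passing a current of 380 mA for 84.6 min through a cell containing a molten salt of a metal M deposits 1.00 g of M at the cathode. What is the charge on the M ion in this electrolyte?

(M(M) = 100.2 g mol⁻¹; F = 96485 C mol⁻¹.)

Q = I·t = 0.3800 A × 5076.0 s = 1929 C, so n(e⁻) = 1929/96485 = 0.01999 mol.
n(M) deposited = 1.00 / 100.2 = 0.009980 mol.
Electrons per atom = n(e⁻)/n(M) = 0.01999 / 0.009980 = 2.00 ≈ 2, so the ion is M²⁺.

+2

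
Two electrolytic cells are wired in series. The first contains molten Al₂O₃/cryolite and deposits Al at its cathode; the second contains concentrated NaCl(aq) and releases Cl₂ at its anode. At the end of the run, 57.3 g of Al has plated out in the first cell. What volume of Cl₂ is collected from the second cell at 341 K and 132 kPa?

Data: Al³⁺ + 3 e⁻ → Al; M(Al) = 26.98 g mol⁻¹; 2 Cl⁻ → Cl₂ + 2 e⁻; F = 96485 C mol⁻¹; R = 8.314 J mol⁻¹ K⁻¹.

n(Al) = 57.3 / 26.98 = 2.124 mol, so n(e⁻) = 3 × 2.124 = 6.371 mol.
The cells are in series, so the same 6.371 mol of electrons passes through the second cell.
2 Cl⁻ → Cl₂ + 2 e⁻ — 2 mol e⁻ per mol Cl₂, so n(Cl₂) = 6.371/2 = 3.186 mol.
V = nRT/P = (3.186 × 8.314 × 341) / (132 × 10³) = 0.0684 m³ = 68.4 L.

68.4 L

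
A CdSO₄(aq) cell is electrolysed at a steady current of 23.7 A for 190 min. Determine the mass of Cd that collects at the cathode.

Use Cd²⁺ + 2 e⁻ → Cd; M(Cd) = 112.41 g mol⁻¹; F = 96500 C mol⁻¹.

Q = I·t = 23.70 A × 11400 s = 270200 C.
n(e⁻) = Q/F = 270200 / 96500 = 2.800 mol.
Cd²⁺ + 2 e⁻ → Cd, so n(Cd) = n(e⁻)/2 = 1.400 mol.
m = n·M = 1.400 × 112.41 = 157 g.

157 g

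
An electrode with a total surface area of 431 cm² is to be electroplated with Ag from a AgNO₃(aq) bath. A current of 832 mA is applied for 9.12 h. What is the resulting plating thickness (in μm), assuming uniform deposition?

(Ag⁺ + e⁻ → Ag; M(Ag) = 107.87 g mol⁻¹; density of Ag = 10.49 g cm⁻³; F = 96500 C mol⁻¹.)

Q = I·t = 0.8320 × 32832 = 27320 C; n(e⁻) = 0.2831 mol.
n(Ag) = n(e⁻)/1 = 0.2831 mol, so m = 0.2831 × 107.87 = 30.53 g.
Volume = m/ρ = 30.53 / 10.49 = 2.911 cm³.
Thickness = V/A = 2.911 / 431 = 0.00675 cm = 67.5 μm.

67.5 μm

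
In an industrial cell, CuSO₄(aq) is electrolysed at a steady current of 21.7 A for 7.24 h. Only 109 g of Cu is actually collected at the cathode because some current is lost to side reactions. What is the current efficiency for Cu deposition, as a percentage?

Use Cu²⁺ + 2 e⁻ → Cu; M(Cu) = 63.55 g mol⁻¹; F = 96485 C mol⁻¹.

58.5 %

Q = I·t = 21.70 × 26064 = 565600 C; n(e⁻) = 565600/96485 = 5.862 mol.
Theoretical n(Cu) = n(e⁻)/2 = 2.931 mol, i.e. m_theo = 2.931 × 63.55 = 186.3 g.
Efficiency = m_actual / m_theo = 109 / 186.3 = 58.5 %.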